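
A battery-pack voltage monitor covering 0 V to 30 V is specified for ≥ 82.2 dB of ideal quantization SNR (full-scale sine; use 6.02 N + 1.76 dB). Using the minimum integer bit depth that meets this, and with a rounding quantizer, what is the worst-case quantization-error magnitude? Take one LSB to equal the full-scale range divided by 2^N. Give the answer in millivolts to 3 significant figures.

0.916 mV

Range is 30 V.
Solving 6.02 N ≥ 82.2 − 1.76: N ≥ 13.362. Round up → N = 14.
One LSB is 30 V / 16384 = 1.8311 mV.
Max error for round-to-nearest is LSB/2 = 0.916 mV.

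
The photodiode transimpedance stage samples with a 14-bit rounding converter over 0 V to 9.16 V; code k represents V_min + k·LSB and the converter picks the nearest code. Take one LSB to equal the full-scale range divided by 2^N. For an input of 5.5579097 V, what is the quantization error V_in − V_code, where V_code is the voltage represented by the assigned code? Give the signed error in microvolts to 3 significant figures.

Full-scale range = 9.16 V. LSB = 9.16 V / 2^14 ≈ 0.5591 mV.
(5.5579097 − (0)) / LSB = 5.5579097 × 16384/9.16 = 9941.1346. Nearest integer: k = 9941.
Reconstructed level: 0 + 9941 × 9.16/16384 V = 5.5578344727 V.
e = 5.5579097 − (5.5578344727) = +75.2 µV.

+75.2 µV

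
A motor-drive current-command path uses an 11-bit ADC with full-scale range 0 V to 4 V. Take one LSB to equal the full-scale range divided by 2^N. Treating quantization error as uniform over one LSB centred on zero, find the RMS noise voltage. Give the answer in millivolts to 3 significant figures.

0.564 mV

Full-scale range = 4 V.
Step size = 4/2048 V = 1.9531 mV.
RMS of a uniform error over width LSB is LSB/√12 = 0.564 mV.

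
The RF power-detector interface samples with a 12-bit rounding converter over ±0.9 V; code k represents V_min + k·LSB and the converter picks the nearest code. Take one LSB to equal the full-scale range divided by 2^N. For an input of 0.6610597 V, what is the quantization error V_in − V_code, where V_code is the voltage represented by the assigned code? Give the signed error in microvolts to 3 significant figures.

+122 µV

Full-scale range = 0.9 V − (-0.9 V) = 1.8 V. LSB = 1.8 V / 2^12 ≈ 439.5 µV.
(V_in − V_min)/LSB = (0.6610597 − (-0.9)) × 4096/1.8 = 3552.2781 → nearest code k = 3552.
V_code = V_min + k × range/2^12 = -0.9 + 3552 × 1.8/4096 = 0.6609375000 V.
V_in − V_code = 0.6610597 − (0.6609375000) = +122 µV.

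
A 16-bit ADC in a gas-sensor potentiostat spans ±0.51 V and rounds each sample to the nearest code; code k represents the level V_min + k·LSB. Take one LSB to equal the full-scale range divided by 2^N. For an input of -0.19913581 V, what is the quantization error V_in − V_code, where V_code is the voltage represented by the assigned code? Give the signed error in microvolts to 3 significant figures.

+5.12 µV

Span: 0.51 V − (-0.51 V) = 1.02 V. LSB = 1.02 V / 2^16 ≈ 15.56 µV.
(V_in − V_min)/LSB = (-0.19913581 − (-0.51)) × 65536/1.02 = 19973.3290 → nearest code k = 19973.
Reconstructed level: -0.51 + 19973 × 1.02/65536 V = -0.19914093018 V.
Error = V_in − V_code = -0.19913581 − (-0.19914093018) = +5.12 µV.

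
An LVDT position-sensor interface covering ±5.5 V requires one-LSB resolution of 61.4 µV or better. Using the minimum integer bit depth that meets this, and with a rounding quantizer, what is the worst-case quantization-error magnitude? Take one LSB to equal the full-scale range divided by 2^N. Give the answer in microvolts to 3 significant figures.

Full-scale range = 5.5 V − (-5.5 V) = 11 V.
Levels needed ≥ 11/61.4 µV = 179200. 2^18 = 262144 suffices, so N_min = 18.
Step size = 11/262144 V = 41.962 µV.
Max error for round-to-nearest is LSB/2 = 21.0 µV.

21.0 µV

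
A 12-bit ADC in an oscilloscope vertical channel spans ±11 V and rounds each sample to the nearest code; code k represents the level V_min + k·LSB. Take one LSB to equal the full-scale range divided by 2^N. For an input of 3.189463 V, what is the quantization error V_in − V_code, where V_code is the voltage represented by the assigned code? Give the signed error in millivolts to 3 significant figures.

−0.967 mV

Range = 11 − (-11) = 22 V. LSB = 22 V / 2^12 ≈ 5.371 mV.
(V_in − V_min)/LSB = (3.189463 − (-11)) × 4096/22 = 2641.8200 → nearest code k = 2642.
Reconstructed level: -11 + 2642 × 22/4096 V = 3.190429688 V.
Error = V_in − V_code = 3.189463 − (3.190429688) = −0.967 mV.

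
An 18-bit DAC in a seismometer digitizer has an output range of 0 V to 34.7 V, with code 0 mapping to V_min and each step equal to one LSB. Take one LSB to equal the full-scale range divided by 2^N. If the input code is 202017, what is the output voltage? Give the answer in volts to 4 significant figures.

Full-scale range = 34.7 V. LSB = 34.7 V / 2^18.
Output = V_min + (202017/262144) × range = 0 + 0.770634 × 34.7 V
      = 0 V + 26.7410 V = 26.7410 V.

26.74 V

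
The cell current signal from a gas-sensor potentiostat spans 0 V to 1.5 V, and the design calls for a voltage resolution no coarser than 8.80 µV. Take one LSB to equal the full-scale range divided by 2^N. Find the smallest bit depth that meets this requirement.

Full-scale range = 1.5 V.
Levels needed ≥ 1.5/8.80 µV = 170500. 2^18 = 262144 suffices, so N_min = 18.

18 bits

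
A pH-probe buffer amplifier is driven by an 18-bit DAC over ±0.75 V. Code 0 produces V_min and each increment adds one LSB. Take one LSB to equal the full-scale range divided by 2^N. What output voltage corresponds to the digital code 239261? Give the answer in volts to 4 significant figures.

Range = 0.75 − (-0.75) = 1.5 V. LSB = 1.5 V / 2^18.
Output = V_min + (239261/262144) × range = -0.75 + 0.912708 × 1.5 V
      = -0.75 V + 1.36906 V = 0.619062 V.

0.6191 V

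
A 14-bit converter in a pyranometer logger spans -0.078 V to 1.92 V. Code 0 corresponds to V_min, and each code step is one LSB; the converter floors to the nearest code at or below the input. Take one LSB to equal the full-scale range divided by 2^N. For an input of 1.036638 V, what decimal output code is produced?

Span: 1.92 V − (-0.078 V) = 1.998 V. LSB = 1.998 V / 2^14 ≈ 121.9 µV.
code = ⌊(V_in − V_min)/LSB⌋ = ⌊(V_in − V_min) × 2^14 / range⌋
     = ⌊(1.036638 − (-0.078)) × 16384 / 1.998⌋ = ⌊1.114638 × 16384/1.998⌋
     = ⌊9140.255⌋ = 9140.

9140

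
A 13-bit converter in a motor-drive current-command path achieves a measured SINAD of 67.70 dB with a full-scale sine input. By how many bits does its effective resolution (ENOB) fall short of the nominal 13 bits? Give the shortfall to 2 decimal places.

ENOB = (SINAD − 1.76)/6.02 = (67.70 − 1.76)/6.02 = 10.9535 bits.
Shortfall = 13 − 10.9535 = 2.0465 bits.

2.05 bits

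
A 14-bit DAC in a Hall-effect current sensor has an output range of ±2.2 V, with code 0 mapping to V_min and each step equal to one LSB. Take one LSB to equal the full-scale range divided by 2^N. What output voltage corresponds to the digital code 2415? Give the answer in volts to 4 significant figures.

Span: 2.2 V − (-2.2 V) = 4.4 V. LSB = 4.4 V / 2^14.
Output = V_min + (2415/16384) × range = -2.2 + 0.147400 × 4.4 V
      = -2.2 V + 0.648560 V = -1.55144 V.

-1.551 V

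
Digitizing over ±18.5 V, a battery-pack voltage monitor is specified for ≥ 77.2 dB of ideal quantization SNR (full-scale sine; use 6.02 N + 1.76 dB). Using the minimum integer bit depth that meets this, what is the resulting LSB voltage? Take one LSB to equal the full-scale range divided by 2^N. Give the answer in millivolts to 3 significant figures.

Span: 18.5 V − (-18.5 V) = 37 V.
Required N = ⌈(77.2 − 1.76)/6.02⌉ = ⌈12.532⌉ = 13.
Step size = 37/8192 V = 4.52 mV.

4.52 mV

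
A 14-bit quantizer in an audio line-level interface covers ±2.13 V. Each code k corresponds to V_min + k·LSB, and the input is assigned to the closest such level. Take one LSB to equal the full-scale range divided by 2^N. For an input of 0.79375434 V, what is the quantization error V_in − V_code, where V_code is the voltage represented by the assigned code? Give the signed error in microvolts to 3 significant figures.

−55.5 µV

Span: 2.13 V − (-2.13 V) = 4.26 V. LSB = 4.26 V / 2^14 ≈ 260.0 µV.
(0.79375434 − (-2.13)) / LSB = 2.92375434 × 16384/4.26 = 11244.7866. Nearest integer: k = 11245.
Reconstructed level: -2.13 + 11245 × 4.26/16384 V = 0.79380981445 V.
V_in − V_code = 0.79375434 − (0.79380981445) = −55.5 µV.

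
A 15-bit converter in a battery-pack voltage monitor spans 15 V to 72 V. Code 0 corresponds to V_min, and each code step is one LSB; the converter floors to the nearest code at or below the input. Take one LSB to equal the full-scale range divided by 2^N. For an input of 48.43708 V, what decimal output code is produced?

19222

The full-scale span is 72 − (15) = 57 V. LSB = 57 V / 2^15 ≈ 1.740 mV.
(V_in − V_min) × 2^15/range = (48.43708 − (15)) × 32768/57 = 19222.215.
Floor → code = 19222.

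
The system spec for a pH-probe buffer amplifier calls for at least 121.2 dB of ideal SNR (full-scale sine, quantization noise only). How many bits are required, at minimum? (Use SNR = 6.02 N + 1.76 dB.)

Solving 6.02 N ≥ 121.2 − 1.76: N ≥ 19.841. Round up → N = 20.

20 bits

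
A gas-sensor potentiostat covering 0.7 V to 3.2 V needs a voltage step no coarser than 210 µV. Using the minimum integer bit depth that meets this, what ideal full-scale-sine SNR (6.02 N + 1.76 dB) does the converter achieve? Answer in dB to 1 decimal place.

86.0 dB

Full-scale range = 3.2 V − (0.7 V) = 2.5 V.
Need 2^N ≥ 2.5 V / 210 µV = 11900 → N_min = 14.
6.02(14) + 1.76 = 86.04 dB.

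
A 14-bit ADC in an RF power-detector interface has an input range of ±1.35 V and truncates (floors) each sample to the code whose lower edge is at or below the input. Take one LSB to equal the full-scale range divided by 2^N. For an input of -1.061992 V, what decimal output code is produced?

Span: 1.35 V − (-1.35 V) = 2.7 V. LSB = 2.7 V / 2^14 ≈ 164.8 µV.
code = ⌊(V_in − V_min)/LSB⌋ = ⌊(V_in − V_min) × 2^14 / range⌋
     = ⌊(-1.061992 − (-1.35)) × 16384 / 2.7⌋ = ⌊0.288008 × 16384/2.7⌋
     = ⌊1747.675⌋ = 1747.

1747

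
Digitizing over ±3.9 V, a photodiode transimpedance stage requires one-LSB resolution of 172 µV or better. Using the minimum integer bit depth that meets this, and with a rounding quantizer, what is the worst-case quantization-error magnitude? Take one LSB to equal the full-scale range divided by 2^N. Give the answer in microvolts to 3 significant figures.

Span: 3.9 V − (-3.9 V) = 7.8 V.
Levels needed ≥ 7.8/172 µV = 45350. 2^16 = 65536 suffices, so N_min = 16.
LSB = 7.8 V / 2^16 = 119.02 µV.
|e|_max = LSB/2 = 59.5 µV.

59.5 µV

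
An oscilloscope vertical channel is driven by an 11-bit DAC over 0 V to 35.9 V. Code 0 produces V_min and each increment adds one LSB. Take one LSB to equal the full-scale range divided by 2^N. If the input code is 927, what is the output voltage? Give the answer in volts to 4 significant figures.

V_FS = 35.9 V. LSB = 35.9 V / 2^11.
V_out = 0 + 927 × (35.9/2048) V
      = 0 V + 16.2497 V = 16.2497 V.

16.25 V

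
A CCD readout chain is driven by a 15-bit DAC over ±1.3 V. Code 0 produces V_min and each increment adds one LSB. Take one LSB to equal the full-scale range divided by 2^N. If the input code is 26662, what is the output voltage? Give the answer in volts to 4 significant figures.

The full-scale span is 1.3 − (-1.3) = 2.6 V. LSB = 2.6 V / 2^15.
V_out = -1.3 + 26662 × (2.6/32768) V
      = -1.3 + 2.11552 = 0.815515 V.

0.8155 V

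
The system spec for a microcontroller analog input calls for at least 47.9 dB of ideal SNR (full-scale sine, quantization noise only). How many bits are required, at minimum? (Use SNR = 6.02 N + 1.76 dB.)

N ≥ (47.9 − 1.76)/6.02 = 7.664 → N_min = 8.

8 bits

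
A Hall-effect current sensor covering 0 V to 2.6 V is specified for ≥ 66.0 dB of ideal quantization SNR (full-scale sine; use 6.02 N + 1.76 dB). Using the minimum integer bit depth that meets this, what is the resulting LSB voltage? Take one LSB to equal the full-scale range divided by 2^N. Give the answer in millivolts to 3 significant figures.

1.27 mV

V_FS = 2.6 V.
Required N = ⌈(66.0 − 1.76)/6.02⌉ = ⌈10.671⌉ = 11.
LSB = 2.6 V / 2^11 = 1.27 mV.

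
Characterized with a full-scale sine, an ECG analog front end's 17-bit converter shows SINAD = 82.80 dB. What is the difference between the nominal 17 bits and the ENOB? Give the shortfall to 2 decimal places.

N_eff = (82.80 − 1.76)/6.02 = 13.4618 bits.
17 − 13.4618 = 3.54 bits below nominal.

3.54 bits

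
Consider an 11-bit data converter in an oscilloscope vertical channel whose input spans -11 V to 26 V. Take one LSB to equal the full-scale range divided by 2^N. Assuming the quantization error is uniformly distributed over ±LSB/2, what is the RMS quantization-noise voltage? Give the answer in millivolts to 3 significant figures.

5.22 mV

The full-scale span is 26 − (-11) = 37 V.
LSB = 37 V ÷ 2^11 = 37/2048 V = 18.066 mV.
σ_q = LSB/√12 = 18.066 mV/3.4641 = 5.22 mV.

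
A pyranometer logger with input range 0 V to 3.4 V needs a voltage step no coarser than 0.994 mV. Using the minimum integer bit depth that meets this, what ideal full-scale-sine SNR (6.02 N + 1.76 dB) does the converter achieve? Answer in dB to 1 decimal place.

74.0 dB

Span = 3.4 V.
Required number of levels: 3.4/0.994 mV = 3420.5; smallest N with 2^N ≥ that is 12.
6.02(12) + 1.76 = 74.00 dB.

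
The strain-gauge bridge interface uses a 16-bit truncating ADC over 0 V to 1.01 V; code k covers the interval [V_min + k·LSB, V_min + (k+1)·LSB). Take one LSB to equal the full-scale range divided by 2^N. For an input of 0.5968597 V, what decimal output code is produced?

38728

Range is 1.01 V. LSB = 1.01 V / 2^16 ≈ 15.41 µV.
(V_in − V_min) × 2^16/range = (0.5968597 − (0)) × 65536/1.01 = 38728.512.
Floor → code = 38728.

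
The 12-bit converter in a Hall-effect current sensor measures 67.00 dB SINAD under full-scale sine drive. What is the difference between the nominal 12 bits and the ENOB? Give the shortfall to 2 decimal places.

ENOB = (SINAD − 1.76)/6.02 = (67.00 − 1.76)/6.02 = 10.8372 bits.
Lost resolution: 12 − 10.8372 = 1.1628 bits.

1.16 bits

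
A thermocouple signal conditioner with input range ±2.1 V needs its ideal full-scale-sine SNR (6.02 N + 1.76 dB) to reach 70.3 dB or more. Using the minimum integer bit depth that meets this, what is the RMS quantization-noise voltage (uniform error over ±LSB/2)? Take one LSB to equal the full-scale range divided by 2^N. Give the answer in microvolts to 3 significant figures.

Span: 2.1 V − (-2.1 V) = 4.2 V.
Required N = ⌈(70.3 − 1.76)/6.02⌉ = ⌈11.385⌉ = 12.
LSB = 4.2 V / 2^12 = 1.0254 mV.
σ_q = LSB/√12 = 1.0254 mV/3.4641 = 296 µV.

296 µV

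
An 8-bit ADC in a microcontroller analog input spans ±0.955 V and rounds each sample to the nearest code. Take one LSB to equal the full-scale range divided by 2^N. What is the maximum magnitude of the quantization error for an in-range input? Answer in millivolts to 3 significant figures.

Full-scale range = 0.955 V − (-0.955 V) = 1.91 V.
One LSB is 1.91 V / 256 = 7.4609 mV.
Worst-case error for round-to-nearest is half an LSB: 3.73 mV.

3.73 mV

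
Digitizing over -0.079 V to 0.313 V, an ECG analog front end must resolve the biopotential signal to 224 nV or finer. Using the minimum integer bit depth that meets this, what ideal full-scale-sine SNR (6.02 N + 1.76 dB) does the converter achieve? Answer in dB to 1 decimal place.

Range = 0.313 − (-0.079) = 0.392 V.
Levels needed ≥ 0.392/224 nV = 1.750e6. 2^21 = 2097152 suffices, so N_min = 21.
SNR = 6.02 × 21 + 1.76 = 128.18 dB.

128.2 dB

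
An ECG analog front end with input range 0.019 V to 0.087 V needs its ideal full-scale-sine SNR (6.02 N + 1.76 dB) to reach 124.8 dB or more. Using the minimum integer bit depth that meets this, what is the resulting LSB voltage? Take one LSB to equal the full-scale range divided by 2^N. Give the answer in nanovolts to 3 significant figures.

32.4 nV

Span: 0.087 V − (0.019 V) = 0.068 V.
Required N = ⌈(124.8 − 1.76)/6.02⌉ = ⌈20.439⌉ = 21.
Step size = 0.068/2097152 V = 32.4 nV.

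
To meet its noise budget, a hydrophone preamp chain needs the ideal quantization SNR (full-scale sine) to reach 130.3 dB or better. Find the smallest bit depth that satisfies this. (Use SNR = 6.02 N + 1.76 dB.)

22 bits

N ≥ (130.3 − 1.76)/6.02 = 21.352 → N_min = 22.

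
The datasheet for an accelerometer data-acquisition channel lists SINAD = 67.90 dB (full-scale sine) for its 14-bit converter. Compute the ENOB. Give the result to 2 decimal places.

10.99 bits

Inverting SNR = 6.02 N + 1.76: N_eff = (67.90 − 1.76)/6.02 = 10.9867.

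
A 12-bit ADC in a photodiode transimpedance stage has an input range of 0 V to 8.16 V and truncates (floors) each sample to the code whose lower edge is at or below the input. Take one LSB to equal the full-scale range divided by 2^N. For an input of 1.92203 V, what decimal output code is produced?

964

Range is 8.16 V. LSB = 8.16 V / 2^12 ≈ 1.992 mV.
(V_in − V_min) × 2^12/range = (1.92203 − (0)) × 4096/8.16 = 964.784.
Floor → code = 964.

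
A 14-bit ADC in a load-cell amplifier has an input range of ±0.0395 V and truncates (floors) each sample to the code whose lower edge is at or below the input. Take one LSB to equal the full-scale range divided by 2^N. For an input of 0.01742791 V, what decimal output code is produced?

Range = 0.0395 − (-0.0395) = 0.079 V. LSB = 0.079 V / 2^14 ≈ 4.822 µV.
V_in − V_min = 0.01742791 − (-0.0395) = 0.05692791 V.
Divide by LSB: 0.05692791 × 16384/0.079 = 11806.4162.
Truncating gives code 11806.

11806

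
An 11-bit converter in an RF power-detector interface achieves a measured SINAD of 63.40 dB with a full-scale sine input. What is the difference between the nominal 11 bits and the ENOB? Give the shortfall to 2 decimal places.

ENOB = (SINAD − 1.76)/6.02 = (63.40 − 1.76)/6.02 = 10.2392 bits.
11 − 10.2392 = 0.76 bits below nominal.

0.76 bits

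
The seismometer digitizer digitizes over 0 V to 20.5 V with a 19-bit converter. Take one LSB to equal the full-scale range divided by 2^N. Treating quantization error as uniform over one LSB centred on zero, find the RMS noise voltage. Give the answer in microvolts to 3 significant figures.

11.3 µV

V_FS = 20.5 V.
LSB = 20.5 V / 2^19 = 39.101 µV.
σ_q = LSB/√12 = 39.101 µV/3.4641 = 11.3 µV.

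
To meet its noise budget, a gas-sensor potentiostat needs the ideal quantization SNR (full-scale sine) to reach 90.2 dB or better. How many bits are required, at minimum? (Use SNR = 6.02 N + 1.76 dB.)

15 bits

Required N = ⌈(90.2 − 1.76)/6.02⌉ = ⌈14.691⌉ = 15.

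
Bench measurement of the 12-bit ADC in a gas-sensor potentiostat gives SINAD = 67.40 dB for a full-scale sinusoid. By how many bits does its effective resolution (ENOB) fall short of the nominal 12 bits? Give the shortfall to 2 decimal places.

ENOB = (SINAD − 1.76)/6.02 = (67.40 − 1.76)/6.02 = 10.9037 bits.
12 − 10.9037 = 1.10 bits below nominal.

1.10 bits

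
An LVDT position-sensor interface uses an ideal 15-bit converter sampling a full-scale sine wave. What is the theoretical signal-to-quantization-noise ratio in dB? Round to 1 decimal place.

Ideal quantization SNR: 6.02 × 15 + 1.76 dB = 92.1 dB.

92.1 dB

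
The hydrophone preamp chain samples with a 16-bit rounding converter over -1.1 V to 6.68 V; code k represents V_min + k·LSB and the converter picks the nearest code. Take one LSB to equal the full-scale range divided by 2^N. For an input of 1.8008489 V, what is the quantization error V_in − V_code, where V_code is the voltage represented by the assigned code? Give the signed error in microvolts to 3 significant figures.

Full-scale range = 6.68 V − (-1.1 V) = 7.78 V. LSB = 7.78 V / 2^16 ≈ 118.7 µV.
(1.8008489 − (-1.1)) / LSB = 2.9008489 × 65536/7.78 = 24435.7370. Nearest integer: k = 24436.
V_code = -1.1 + (24436/65536) × 7.78 = 1.8008801270 V.
e = 1.8008489 − (1.8008801270) = −31.2 µV.

−31.2 µV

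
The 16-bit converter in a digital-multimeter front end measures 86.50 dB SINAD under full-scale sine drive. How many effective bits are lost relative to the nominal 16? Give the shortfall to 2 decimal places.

N_eff = (86.50 − 1.76)/6.02 = 14.0764 bits.
Lost resolution: 16 − 14.0764 = 1.9236 bits.

1.92 bits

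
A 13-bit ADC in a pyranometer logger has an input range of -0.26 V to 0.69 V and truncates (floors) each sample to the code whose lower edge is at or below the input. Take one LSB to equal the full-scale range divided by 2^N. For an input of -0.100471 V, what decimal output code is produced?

Full-scale range = 0.69 V − (-0.26 V) = 0.95 V. LSB = 0.95 V / 2^13 ≈ 116.0 µV.
(V_in − V_min) × 2^13/range = (-0.100471 − (-0.26)) × 8192/0.95 = 1375.644.
Floor → code = 1375.

1375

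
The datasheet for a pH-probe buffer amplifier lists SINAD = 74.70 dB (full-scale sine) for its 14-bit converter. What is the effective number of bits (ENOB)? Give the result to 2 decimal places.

ENOB = (74.70 − 1.76)/6.02 = 12.1163 bits.

12.12 bits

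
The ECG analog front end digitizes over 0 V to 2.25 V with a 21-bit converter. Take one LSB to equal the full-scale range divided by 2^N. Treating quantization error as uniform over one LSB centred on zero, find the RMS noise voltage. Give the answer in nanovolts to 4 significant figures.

309.7 nV

Span = 2.25 V.
One LSB is 2.25 V / 2097152 = 1.07288 µV.
V_rms = LSB/√12 = 1.07288 µV / √12 = 309.7 nV.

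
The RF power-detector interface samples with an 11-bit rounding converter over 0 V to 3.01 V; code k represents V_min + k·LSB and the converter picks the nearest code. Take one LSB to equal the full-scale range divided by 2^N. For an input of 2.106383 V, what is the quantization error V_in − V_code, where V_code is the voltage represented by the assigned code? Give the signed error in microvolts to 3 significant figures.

+265 µV

Full-scale range = 3.01 V. LSB = 3.01 V / 2^11 ≈ 1.470 mV.
(2.106383 − (0)) / LSB = 2.106383 × 2048/3.01 = 1433.1802. Nearest integer: k = 1433.
Reconstructed level: 0 + 1433 × 3.01/2048 V = 2.106118164 V.
e = 2.106383 − (2.106118164) = +265 µV.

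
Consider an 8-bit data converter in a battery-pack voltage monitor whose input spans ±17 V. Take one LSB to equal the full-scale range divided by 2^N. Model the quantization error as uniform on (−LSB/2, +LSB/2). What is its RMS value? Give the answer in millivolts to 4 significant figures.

Full-scale range = 17 V − (-17 V) = 34 V.
LSB = 34 V / 2^8 = 132.813 mV.
RMS of a uniform error over width LSB is LSB/√12 = 38.34 mV.

38.34 mV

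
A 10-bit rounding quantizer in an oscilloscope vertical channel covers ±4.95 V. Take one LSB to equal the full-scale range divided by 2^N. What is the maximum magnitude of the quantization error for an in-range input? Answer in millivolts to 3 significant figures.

4.83 mV

Range = 4.95 − (-4.95) = 9.9 V.
One LSB is 9.9 V / 1024 = 9.6680 mV.
Worst-case error for round-to-nearest is half an LSB: 4.83 mV.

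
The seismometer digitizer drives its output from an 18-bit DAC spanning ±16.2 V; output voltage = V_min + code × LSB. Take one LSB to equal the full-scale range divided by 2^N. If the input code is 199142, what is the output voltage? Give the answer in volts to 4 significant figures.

8.413 V

The full-scale span is 16.2 − (-16.2) = 32.4 V. LSB = 32.4 V / 2^18.
V_out = V_min + code × LSB = -16.2 V + 199142 × 32.4 V / 262144
      = -16.2 V + 24.6132 V = 8.41319 V.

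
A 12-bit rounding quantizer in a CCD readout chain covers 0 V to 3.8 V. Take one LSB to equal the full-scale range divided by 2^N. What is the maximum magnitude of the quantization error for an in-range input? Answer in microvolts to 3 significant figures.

464 µV

Range is 3.8 V.
One LSB is 3.8 V / 4096 = 0.92773 mV.
|e|_max = LSB/2 = 464 µV.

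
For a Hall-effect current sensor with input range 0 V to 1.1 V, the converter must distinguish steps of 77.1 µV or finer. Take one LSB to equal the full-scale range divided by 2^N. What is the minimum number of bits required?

14 bits

Span = 1.1 V.
Required number of levels: 1.1/77.1 µV = 14267; smallest N with 2^N ≥ that is 14.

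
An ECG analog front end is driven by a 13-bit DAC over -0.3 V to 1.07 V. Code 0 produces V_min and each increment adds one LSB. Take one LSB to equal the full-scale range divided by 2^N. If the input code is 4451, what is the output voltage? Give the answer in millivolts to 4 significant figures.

444.4 mV

The full-scale span is 1.07 − (-0.3) = 1.37 V. LSB = 1.37 V / 2^13.
Output = V_min + (4451/8192) × range = -0.3 + 0.543335 × 1.37 V
      = -0.3 + 0.744369 = 0.444369 V.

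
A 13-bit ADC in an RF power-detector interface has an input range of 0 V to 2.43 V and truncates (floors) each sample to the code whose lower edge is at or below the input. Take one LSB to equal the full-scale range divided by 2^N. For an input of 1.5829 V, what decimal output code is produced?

5336

V_FS = 2.43 V. LSB = 2.43 V / 2^13 ≈ 296.6 µV.
code = ⌊(V_in − V_min)/LSB⌋ = ⌊(V_in − V_min) × 2^13 / range⌋
     = ⌊(1.5829 − (0)) × 8192 / 2.43⌋ = ⌊1.5829 × 8192/2.43⌋
     = ⌊5336.262⌋ = 5336.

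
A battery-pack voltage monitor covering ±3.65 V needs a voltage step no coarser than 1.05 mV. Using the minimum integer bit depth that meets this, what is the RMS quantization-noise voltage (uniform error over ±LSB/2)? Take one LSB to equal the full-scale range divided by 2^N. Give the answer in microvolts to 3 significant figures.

The full-scale span is 3.65 − (-3.65) = 7.3 V.
Levels needed ≥ 7.3/1.05 mV = 6952. 2^13 = 8192 suffices, so N_min = 13.
One LSB is 7.3 V / 8192 = 0.89111 mV.
σ_q = LSB/√12 = 0.89111 mV/3.4641 = 257 µV.

257 µV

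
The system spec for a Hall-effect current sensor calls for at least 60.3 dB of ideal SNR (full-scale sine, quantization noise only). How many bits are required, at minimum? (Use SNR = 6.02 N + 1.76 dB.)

6.02 N + 1.76 ≥ 60.3 gives N ≥ 9.724, so the minimum integer is 10.

10 bits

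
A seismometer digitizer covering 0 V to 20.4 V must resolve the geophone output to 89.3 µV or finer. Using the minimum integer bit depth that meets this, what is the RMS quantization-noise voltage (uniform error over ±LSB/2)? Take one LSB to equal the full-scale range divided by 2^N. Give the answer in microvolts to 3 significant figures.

22.5 µV

Full-scale range = 20.4 V.
Levels needed ≥ 20.4/89.3 µV = 228400. 2^18 = 262144 suffices, so N_min = 18.
Step size = 20.4/262144 V = 77.820 µV.
RMS noise = LSB/√12 = 22.5 µV.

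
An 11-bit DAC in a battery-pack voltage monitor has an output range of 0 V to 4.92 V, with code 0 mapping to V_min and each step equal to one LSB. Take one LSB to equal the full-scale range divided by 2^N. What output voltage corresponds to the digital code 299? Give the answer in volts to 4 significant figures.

0.7183 V

Span = 4.92 V. LSB = 4.92 V / 2^11.
V_out = 0 + 299 × (4.92/2048) V
      = 0 V + 0.718301 V = 0.718301 V.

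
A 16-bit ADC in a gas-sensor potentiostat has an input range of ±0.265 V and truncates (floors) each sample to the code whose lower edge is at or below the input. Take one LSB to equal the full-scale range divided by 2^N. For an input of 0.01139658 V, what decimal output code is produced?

34177

Range = 0.265 − (-0.265) = 0.53 V. LSB = 0.53 V / 2^16 ≈ 8.087 µV.
code = ⌊(V_in − V_min)/LSB⌋ = ⌊(V_in − V_min) × 2^16 / range⌋
     = ⌊(0.01139658 − (-0.265)) × 65536 / 0.53⌋ = ⌊0.27639658 × 65536/0.53⌋
     = ⌊34177.219⌋ = 34177.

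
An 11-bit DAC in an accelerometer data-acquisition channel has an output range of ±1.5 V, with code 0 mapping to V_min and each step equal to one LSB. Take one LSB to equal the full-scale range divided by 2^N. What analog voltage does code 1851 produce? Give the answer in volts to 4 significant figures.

1.211 V

Full-scale range = 1.5 V − (-1.5 V) = 3 V. LSB = 3 V / 2^11.
V_out = -1.5 + 1851 × (3/2048) V
      = -1.5 V + 2.71143 V = 1.21143 V.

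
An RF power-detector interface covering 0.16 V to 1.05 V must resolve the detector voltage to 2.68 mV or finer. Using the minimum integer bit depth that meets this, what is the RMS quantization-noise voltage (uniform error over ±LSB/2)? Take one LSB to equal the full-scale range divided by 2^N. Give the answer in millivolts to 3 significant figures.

0.502 mV

Span: 1.05 V − (0.16 V) = 0.89 V.
0.89 V / 2.68 mV = 332.1. Since 2^8 = 256 and 2^9 = 512, N = 9.
LSB = 0.89 V / 2^9 = 1.7383 mV.
V_rms = LSB/√12 = 0.502 mV.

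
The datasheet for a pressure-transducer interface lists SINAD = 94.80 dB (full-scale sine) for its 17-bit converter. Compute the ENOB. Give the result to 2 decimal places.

15.46 bits

ENOB = (SINAD − 1.76) / 6.02 = (94.80 − 1.76) / 6.02 = 93.04 / 6.02 = 15.4551.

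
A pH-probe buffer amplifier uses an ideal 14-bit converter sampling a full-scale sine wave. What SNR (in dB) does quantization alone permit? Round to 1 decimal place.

86.0 dB

SNR = 6.02·14 + 1.76 = 86.04 dB.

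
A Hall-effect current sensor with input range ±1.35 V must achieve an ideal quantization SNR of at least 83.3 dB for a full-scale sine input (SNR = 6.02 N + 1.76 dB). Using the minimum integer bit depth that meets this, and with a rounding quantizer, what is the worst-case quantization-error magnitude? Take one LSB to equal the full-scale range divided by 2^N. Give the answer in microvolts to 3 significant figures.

82.4 µV

Span: 1.35 V − (-1.35 V) = 2.7 V.
6.02 N + 1.76 ≥ 83.3 gives N ≥ 13.545, so the minimum integer is 14.
Step size = 2.7/16384 V = 164.79 µV.
Max error for round-to-nearest is LSB/2 = 82.4 µV.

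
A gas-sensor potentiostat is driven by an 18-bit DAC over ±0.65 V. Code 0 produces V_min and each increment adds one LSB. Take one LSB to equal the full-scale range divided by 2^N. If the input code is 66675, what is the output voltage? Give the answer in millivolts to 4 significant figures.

Span: 0.65 V − (-0.65 V) = 1.3 V. LSB = 1.3 V / 2^18.
Output = V_min + (66675/262144) × range = -0.65 + 0.254345 × 1.3 V
      = -0.65 + 0.330648 = -0.319352 V.

-319.4 mV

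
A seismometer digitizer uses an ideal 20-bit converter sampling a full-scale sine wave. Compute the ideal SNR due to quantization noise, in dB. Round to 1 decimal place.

122.2 dB

6.02(20) + 1.76 = 120.40 + 1.76 = 122.16 dB.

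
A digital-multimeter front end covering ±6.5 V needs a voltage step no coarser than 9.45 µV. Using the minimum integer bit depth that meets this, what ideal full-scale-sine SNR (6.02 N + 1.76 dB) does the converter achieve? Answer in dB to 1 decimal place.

Full-scale range = 6.5 V − (-6.5 V) = 13 V.
Levels needed ≥ 13/9.45 µV = 1.376e6. 2^21 = 2097152 suffices, so N_min = 21.
SNR = 6.02 × 21 + 1.76 = 128.18 dB.

128.2 dB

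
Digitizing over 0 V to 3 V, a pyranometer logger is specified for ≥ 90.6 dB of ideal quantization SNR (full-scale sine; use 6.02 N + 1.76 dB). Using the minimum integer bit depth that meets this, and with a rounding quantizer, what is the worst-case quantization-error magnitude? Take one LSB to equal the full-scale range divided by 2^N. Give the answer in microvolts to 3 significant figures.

45.8 µV

Span = 3 V.
N ≥ (90.6 − 1.76)/6.02 = 14.757 → N_min = 15.
LSB = 3 V ÷ 2^15 = 3/32768 V = 91.553 µV.
Max error for round-to-nearest is LSB/2 = 45.8 µV.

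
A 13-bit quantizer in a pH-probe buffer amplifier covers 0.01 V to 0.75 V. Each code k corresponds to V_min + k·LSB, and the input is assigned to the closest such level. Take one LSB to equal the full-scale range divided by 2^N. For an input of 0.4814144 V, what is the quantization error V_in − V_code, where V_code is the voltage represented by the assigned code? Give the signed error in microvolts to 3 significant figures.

Full-scale range = 0.75 V − (0.01 V) = 0.74 V. LSB = 0.74 V / 2^13 ≈ 90.33 µV.
(V_in − V_min)/LSB = (0.4814144 − (0.01)) × 8192/0.74 = 5218.6848 → nearest code k = 5219.
V_code = V_min + k × range/2^13 = 0.01 + 5219 × 0.74/8192 = 0.4814428711 V.
V_in − V_code = 0.4814144 − (0.4814428711) = −28.5 µV.

−28.5 µV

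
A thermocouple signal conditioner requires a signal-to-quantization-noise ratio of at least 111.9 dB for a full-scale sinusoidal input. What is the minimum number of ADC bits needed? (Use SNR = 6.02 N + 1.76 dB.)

N ≥ (111.9 − 1.76)/6.02 = 18.296 → N_min = 19.

19 bits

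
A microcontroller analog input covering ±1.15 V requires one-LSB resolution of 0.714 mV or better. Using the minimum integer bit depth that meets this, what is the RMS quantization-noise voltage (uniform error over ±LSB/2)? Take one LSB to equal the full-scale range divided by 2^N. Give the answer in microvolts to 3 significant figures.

The full-scale span is 1.15 − (-1.15) = 2.3 V.
2.3 V / 0.714 mV = 3221. Since 2^11 = 2048 and 2^12 = 4096, N = 12.
LSB = 2.3 V ÷ 2^12 = 2.3/4096 V = 0.56152 mV.
V_rms = LSB/√12 = 162 µV.

162 µV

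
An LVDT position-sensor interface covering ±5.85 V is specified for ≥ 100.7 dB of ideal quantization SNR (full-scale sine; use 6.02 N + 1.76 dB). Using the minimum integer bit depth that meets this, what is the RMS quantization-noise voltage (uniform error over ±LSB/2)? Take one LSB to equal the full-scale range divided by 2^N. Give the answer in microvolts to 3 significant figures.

Full-scale range = 5.85 V − (-5.85 V) = 11.7 V.
6.02 N + 1.76 ≥ 100.7 gives N ≥ 16.435, so the minimum integer is 17.
LSB = 11.7 V ÷ 2^17 = 11.7/131072 V = 89.264 µV.
RMS noise = LSB/√12 = 25.8 µV.

25.8 µV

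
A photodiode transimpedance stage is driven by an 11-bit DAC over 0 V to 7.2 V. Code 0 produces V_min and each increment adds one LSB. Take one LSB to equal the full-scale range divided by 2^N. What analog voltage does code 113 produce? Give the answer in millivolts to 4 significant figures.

397.3 mV

Range is 7.2 V. LSB = 7.2 V / 2^11.
V_out = V_min + code × LSB = 0 V + 113 × 7.2 V / 2048
      = 0 V + 0.397266 V = 0.397266 V.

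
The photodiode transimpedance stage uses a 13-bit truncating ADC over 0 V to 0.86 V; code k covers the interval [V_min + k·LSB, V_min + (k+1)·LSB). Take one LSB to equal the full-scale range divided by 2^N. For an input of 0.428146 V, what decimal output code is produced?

4078

Full-scale range = 0.86 V. LSB = 0.86 V / 2^13 ≈ 105.0 µV.
code = ⌊(V_in − V_min)/LSB⌋ = ⌊(V_in − V_min) × 2^13 / range⌋
     = ⌊(0.428146 − (0)) × 8192 / 0.86⌋ = ⌊0.428146 × 8192/0.86⌋
     = ⌊4078.340⌋ = 4078.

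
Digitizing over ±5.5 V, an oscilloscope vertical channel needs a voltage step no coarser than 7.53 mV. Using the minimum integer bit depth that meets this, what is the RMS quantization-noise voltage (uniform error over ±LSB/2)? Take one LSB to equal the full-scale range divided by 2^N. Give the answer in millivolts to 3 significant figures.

Full-scale range = 5.5 V − (-5.5 V) = 11 V.
Required number of levels: 11/7.53 mV = 1460.8; smallest N with 2^N ≥ that is 11.
One LSB is 11 V / 2048 = 5.3711 mV.
V_rms = LSB/√12 = 1.55 mV.

1.55 mV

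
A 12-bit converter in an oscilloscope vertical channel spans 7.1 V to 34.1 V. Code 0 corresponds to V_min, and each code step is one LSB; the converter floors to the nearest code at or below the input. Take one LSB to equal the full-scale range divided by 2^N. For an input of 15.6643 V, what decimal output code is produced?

1299

Full-scale range = 34.1 V − (7.1 V) = 27 V. LSB = 27 V / 2^12 ≈ 6.592 mV.
code = ⌊(V_in − V_min)/LSB⌋ = ⌊(V_in − V_min) × 2^12 / range⌋
     = ⌊(15.6643 − (7.1)) × 4096 / 27⌋ = ⌊8.5643 × 4096/27⌋
     = ⌊1299.236⌋ = 1299.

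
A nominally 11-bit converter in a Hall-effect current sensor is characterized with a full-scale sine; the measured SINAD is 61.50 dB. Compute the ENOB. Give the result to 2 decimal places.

9.92 bits

(61.50 − 1.76) / 6.02 = 59.74/6.02 = 9.9236 effective bits.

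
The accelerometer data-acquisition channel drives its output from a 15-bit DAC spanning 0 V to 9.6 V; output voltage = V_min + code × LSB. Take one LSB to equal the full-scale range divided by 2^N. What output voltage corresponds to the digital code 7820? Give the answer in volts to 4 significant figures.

Range is 9.6 V. LSB = 9.6 V / 2^15.
Output = V_min + (7820/32768) × range = 0 + 0.238647 × 9.6 V
      = 0 + 2.29102 = 2.29102 V.

2.291 V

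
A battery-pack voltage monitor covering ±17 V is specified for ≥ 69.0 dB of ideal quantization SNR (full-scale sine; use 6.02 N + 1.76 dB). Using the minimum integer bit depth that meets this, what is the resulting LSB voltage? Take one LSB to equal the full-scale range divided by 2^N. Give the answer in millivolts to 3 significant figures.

Span: 17 V − (-17 V) = 34 V.
Solving 6.02 N ≥ 69.0 − 1.76: N ≥ 11.169. Round up → N = 12.
LSB = 34 V / 2^12 = 8.30 mV.

8.30 mV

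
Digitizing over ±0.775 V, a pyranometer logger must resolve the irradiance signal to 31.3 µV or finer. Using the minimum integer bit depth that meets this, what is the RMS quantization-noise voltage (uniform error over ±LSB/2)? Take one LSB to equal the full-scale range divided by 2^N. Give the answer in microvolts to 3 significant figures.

6.83 µV

The full-scale span is 0.775 − (-0.775) = 1.55 V.
Required number of levels: 1.55/31.3 µV = 49521; smallest N with 2^N ≥ that is 16.
LSB = 1.55 V ÷ 2^16 = 1.55/65536 V = 23.651 µV.
V_rms = LSB/√12 = 6.83 µV.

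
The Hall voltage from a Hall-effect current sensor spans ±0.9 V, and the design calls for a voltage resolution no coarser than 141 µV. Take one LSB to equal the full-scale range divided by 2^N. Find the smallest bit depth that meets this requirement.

Range = 0.9 − (-0.9) = 1.8 V.
Required number of levels: 1.8/141 µV = 12766; smallest N with 2^N ≥ that is 14.

14 bits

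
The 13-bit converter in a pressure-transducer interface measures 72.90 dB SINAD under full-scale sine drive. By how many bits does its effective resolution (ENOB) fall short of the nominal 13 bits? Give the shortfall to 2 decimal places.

Effective bits = (72.90 − 1.76)/6.02 = 11.8173.
Shortfall = 13 − 11.8173 = 1.1827 bits.

1.18 bits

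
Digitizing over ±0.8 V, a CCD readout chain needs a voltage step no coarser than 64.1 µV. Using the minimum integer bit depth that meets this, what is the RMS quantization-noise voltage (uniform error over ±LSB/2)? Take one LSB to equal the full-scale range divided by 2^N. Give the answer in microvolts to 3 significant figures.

14.1 µV

Range = 0.8 − (-0.8) = 1.6 V.
Required number of levels: 1.6/64.1 µV = 24961; smallest N with 2^N ≥ that is 15.
LSB = 1.6 V ÷ 2^15 = 1.6/32768 V = 48.828 µV.
RMS noise = LSB/√12 = 14.1 µV.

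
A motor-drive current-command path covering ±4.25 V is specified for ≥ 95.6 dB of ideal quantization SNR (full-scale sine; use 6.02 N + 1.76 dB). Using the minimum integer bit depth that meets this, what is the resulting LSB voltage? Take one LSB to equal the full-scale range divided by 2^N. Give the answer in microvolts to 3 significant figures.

130 µV

Range = 4.25 − (-4.25) = 8.5 V.
N ≥ (95.6 − 1.76)/6.02 = 15.588 → N_min = 16.
One LSB is 8.5 V / 65536 = 130 µV.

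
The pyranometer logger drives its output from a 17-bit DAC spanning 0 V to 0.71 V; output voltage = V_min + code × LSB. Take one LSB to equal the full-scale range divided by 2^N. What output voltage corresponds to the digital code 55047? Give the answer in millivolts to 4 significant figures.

Full-scale range = 0.71 V. LSB = 0.71 V / 2^17.
V_out = V_min + code × LSB = 0 V + 55047 × 0.71 V / 131072
      = 0 V + 0.298182 V = 0.298182 V.

298.2 mV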